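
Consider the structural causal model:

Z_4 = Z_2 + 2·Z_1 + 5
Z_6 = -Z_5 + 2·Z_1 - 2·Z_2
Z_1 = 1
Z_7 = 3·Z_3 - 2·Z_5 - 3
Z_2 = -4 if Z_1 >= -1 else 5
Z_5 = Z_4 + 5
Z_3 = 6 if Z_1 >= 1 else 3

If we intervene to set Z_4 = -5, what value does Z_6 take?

10

Under do(Z_4=-5), the mechanism Z_4 = Z_2 + 2·Z_1 + 5 is discarded; Z_4 is fixed at -5.
Z_2 = -4 if Z_1 >= -1 else 5  [with Z_1=1]  = -4
Z_5 = Z_4 + 5  [with Z_4=-5]  = 0
Z_6 = -Z_5 + 2·Z_1 - 2·Z_2  [with Z_5=0, Z_1=1, Z_2=-4]  = 10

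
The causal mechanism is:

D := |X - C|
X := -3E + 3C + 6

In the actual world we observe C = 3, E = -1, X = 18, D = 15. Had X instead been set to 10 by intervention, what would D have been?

7

The intervention breaks the incoming arrows to X: X := -3E + 3C + 6 no longer applies, and X = 10.
D = |X - C|  [with X=10, C=3]  = 7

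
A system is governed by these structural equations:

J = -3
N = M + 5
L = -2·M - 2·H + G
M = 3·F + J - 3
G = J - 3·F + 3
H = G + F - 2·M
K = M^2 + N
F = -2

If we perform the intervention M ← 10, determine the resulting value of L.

The intervention breaks the incoming arrows to M: M = 3·F + J - 3 no longer applies, and M = 10.
G = J - 3·F + 3  [with J=-3, F=-2]  = 6
H = G + F - 2·M  [with G=6, F=-2, M=10]  = -16
L = -2·M - 2·H + G  [with M=10, H=-16, G=6]  = 18

18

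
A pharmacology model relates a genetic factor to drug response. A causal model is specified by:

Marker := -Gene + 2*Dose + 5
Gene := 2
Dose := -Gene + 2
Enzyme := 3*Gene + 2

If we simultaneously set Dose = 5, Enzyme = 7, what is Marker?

Setting Dose = 5, Enzyme = 7 by intervention discards those variables' equations.
Marker = -Gene + 2*Dose + 5  [with Gene=2, Dose=5]  = 13

13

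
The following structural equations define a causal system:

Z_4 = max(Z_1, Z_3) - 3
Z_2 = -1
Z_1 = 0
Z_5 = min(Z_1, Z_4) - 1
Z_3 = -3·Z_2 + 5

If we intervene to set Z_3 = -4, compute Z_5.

-4

do(Z_3=-4) replaces the equation Z_3 = -3·Z_2 + 5 with the constant Z_3 = -4.
Z_4 = max(Z_1, Z_3) - 3  [with Z_1=0, Z_3=-4]  = -3
Z_5 = min(Z_1, Z_4) - 1  [with Z_1=0, Z_4=-3]  = -4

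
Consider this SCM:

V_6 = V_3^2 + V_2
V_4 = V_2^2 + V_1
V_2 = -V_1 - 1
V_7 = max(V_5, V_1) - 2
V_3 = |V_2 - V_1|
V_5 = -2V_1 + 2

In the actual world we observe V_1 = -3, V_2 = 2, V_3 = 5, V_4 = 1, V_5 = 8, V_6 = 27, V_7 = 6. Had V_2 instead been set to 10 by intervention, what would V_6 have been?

179

Under do(V_2=10), the mechanism V_2 = -V_1 - 1 is discarded; V_2 is fixed at 10.
V_3 = |V_2 - V_1|  [with V_2=10, V_1=-3]  = 13
V_6 = V_3^2 + V_2  [with V_3=13, V_2=10]  = 179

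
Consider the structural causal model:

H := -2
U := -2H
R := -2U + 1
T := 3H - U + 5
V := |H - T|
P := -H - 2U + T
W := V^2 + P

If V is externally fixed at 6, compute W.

25

Under do(V=6), the mechanism V := |H - T| is discarded; V is fixed at 6.
U = -2H  [with H=-2]  = 4
T = 3H - U + 5  [with H=-2, U=4]  = -5
P = -H - 2U + T  [with H=-2, U=4, T=-5]  = -11
W = V^2 + P  [with V=6, P=-11]  = 25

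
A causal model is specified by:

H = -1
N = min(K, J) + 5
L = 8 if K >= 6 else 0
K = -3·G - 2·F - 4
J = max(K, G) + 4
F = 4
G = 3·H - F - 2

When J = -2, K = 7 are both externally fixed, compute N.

3

Under do(J = -2, K = 7), each intervened variable's structural equation is replaced by its fixed value.
N = min(K, J) + 5  [with K=7, J=-2]  = 3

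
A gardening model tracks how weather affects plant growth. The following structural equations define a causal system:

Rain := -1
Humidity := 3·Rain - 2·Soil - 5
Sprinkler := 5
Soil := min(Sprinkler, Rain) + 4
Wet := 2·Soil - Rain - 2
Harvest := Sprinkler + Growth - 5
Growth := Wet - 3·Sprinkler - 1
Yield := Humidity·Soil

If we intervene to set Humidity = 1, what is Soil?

3

do(Humidity=1) replaces the equation Humidity := 3·Rain - 2·Soil - 5 with the constant Humidity = 1.
Soil is not downstream of the intervention, so its value is determined by the original equations.
Soil = min(Sprinkler, Rain) + 4  [with Sprinkler=5, Rain=-1]  = 3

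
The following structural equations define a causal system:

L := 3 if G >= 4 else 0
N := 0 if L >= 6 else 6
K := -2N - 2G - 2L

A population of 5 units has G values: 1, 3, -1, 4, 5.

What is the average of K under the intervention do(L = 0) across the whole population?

-16.8

do(L=0) breaks L's dependence on G. With L=0 fixed, K across the units is -14, -18, -10, -20, -22, mean -16.8.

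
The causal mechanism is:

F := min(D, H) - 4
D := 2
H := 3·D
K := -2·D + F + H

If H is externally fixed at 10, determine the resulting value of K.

4

Under do(H=10), the mechanism H := 3·D is discarded; H is fixed at 10.
F = min(D, H) - 4  [with D=2, H=10]  = -2
K = -2·D + F + H  [with D=2, F=-2, H=10]  = 4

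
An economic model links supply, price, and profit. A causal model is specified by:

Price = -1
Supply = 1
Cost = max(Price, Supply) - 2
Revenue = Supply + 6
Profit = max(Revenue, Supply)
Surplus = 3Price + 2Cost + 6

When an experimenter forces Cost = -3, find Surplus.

-3

The intervention breaks the incoming arrows to Cost: Cost = max(Price, Supply) - 2 no longer applies, and Cost = -3.
Surplus = 3Price + 2Cost + 6  [with Price=-1, Cost=-3]  = -3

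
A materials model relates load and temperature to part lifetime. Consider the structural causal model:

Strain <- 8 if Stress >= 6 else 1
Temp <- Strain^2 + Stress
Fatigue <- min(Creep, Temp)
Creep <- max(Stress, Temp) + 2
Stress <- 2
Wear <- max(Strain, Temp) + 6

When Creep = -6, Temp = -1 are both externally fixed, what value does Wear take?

7

The joint intervention fixes Creep = -6, Temp = -1, removing each variable's own equation.
Strain = 8 if Stress >= 6 else 1  [with Stress=2]  = 1
Wear = max(Strain, Temp) + 6  [with Strain=1, Temp=-1]  = 7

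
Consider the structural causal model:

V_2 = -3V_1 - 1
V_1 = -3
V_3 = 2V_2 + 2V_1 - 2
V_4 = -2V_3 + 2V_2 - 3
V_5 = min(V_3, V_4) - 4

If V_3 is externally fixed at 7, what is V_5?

-5

do(V_3=7) replaces the equation V_3 = 2V_2 + 2V_1 - 2 with the constant V_3 = 7.
V_2 = -3V_1 - 1  [with V_1=-3]  = 8
V_4 = -2V_3 + 2V_2 - 3  [with V_3=7, V_2=8]  = -1
V_5 = min(V_3, V_4) - 4  [with V_3=7, V_4=-1]  = -5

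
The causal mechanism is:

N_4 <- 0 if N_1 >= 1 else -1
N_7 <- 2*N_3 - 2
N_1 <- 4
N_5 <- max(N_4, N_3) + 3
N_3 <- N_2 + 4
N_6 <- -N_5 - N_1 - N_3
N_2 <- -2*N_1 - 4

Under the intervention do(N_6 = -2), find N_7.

Intervening sets N_6 = -2 and removes its equation (N_6 <- -N_5 - N_1 - N_3).
No directed path runs from N_6 to N_7, so N_7 keeps its natural value.
N_2 = -2*N_1 - 4  [with N_1=4]  = -12
N_3 = N_2 + 4  [with N_2=-12]  = -8
N_7 = 2*N_3 - 2  [with N_3=-8]  = -18

-18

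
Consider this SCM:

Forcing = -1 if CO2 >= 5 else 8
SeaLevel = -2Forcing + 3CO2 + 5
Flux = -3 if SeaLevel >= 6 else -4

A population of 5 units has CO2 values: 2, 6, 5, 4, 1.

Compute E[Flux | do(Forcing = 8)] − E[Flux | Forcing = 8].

do(Forcing=8) breaks Forcing's dependence on CO2. With Forcing=8 fixed, Flux across the units is -4, -3, -4, -4, -4, mean -3.8.
Conditioning on Forcing=8 selects the 3 unit(s) with CO2 ∈ {2, 4, 1}. Their Flux values: -4, -4, -4. Mean = -4.
Difference = -3.8 − (-4) = 0.2.

0.2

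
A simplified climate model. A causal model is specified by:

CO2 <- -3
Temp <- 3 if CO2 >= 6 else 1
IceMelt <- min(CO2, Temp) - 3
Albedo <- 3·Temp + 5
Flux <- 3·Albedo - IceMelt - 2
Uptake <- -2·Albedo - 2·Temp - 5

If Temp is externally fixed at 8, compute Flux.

91

do(Temp=8) replaces the equation Temp <- 3 if CO2 >= 6 else 1 with the constant Temp = 8.
IceMelt = min(CO2, Temp) - 3  [with CO2=-3, Temp=8]  = -6
Albedo = 3·Temp + 5  [with Temp=8]  = 29
Flux = 3·Albedo - IceMelt - 2  [with Albedo=29, IceMelt=-6]  = 91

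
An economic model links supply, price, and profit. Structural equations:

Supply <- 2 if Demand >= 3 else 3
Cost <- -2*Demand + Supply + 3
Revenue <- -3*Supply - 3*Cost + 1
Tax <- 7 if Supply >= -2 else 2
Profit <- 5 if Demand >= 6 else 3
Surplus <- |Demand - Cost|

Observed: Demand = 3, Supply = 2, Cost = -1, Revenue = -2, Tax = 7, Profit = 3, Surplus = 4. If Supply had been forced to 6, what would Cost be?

The intervention breaks the incoming arrows to Supply: Supply <- 2 if Demand >= 3 else 3 no longer applies, and Supply = 6.
Cost = -2*Demand + Supply + 3  [with Demand=3, Supply=6]  = 3

3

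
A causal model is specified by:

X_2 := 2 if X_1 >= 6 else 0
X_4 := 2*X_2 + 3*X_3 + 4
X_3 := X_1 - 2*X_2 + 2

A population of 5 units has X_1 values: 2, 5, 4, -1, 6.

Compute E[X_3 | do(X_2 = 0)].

5.2

do(X_2=0) breaks X_2's dependence on X_1. With X_2=0 fixed, X_3 across the units is 4, 7, 6, 1, 8, mean 5.2.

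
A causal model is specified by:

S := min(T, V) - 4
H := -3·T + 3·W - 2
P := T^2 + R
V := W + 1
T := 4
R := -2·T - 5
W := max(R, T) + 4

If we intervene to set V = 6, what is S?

0

Intervening sets V = 6 and removes its equation (V := W + 1).
S = min(T, V) - 4  [with T=4, V=6]  = 0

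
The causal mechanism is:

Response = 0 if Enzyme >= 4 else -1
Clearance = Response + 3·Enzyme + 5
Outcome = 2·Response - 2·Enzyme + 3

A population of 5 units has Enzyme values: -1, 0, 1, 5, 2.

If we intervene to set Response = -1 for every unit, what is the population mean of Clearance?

8.2

do(Response=-1) breaks Response's dependence on Enzyme. With Response=-1 fixed, Clearance across the units is 1, 4, 7, 19, 10, mean 8.2.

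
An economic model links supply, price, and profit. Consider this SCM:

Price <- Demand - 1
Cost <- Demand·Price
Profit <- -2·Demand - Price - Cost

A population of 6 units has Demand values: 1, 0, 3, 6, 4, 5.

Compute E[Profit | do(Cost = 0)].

-8.5

do(Cost=0) breaks Cost's dependence on Demand. With Cost=0 fixed, Profit across the units is -2, 1, -8, -17, -11, -14, mean -8.5.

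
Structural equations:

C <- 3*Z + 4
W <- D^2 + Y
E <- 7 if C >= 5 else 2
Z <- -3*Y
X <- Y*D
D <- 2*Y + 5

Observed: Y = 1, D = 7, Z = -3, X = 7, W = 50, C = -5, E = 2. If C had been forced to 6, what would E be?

Intervening sets C = 6 and removes its equation (C <- 3*Z + 4).
E = 7 if C >= 5 else 2  [with C=6]  = 7

7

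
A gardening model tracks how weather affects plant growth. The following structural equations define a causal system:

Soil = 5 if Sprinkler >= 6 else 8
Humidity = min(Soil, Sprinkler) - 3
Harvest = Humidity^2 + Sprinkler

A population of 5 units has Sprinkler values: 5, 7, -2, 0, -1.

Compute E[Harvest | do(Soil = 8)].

15.8

Under do(Soil=8), Soil's equation is replaced by Soil=8 for every unit. Per-unit Harvest: 9, 23, 23, 9, 15. Mean = 15.8.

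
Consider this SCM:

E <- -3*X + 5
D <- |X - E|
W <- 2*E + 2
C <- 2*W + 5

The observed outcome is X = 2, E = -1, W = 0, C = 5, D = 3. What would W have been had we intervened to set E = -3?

-4

The intervention breaks the incoming arrows to E: E <- -3*X + 5 no longer applies, and E = -3.
W = 2*E + 2  [with E=-3]  = -4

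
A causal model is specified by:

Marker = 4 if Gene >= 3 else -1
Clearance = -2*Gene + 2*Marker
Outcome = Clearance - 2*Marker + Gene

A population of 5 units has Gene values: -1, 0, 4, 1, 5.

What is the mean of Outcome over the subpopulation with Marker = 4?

Conditioning on Marker=4 selects the 2 unit(s) with Gene ∈ {4, 5}. Their Outcome values: -4, -5. Mean = -4.5.

-4.5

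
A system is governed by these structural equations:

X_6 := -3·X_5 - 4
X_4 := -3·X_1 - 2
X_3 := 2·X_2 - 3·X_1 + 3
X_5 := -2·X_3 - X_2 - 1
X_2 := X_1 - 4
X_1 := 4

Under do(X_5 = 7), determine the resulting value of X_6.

-25

The intervention breaks the incoming arrows to X_5: X_5 := -2·X_3 - X_2 - 1 no longer applies, and X_5 = 7.
X_6 = -3·X_5 - 4  [with X_5=7]  = -25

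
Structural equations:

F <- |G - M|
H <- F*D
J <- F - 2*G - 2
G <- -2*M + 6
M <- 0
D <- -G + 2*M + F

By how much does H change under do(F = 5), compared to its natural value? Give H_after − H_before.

do(F=5) replaces the equation F <- |G - M| with the constant F = 5.
G = -2*M + 6  [with M=0]  = 6
D = -G + 2*M + F  [with G=6, M=0, F=5]  = -1
H = F*D  [with F=5, D=-1]  = -5
Without intervention: G = -2*M + 6  [with M=0]  = 6; F = |G - M|  [with G=6, M=0]  = 6; D = -G + 2*M + F  [with G=6, M=0, F=6]  = 0; H = F*D  [with F=6, D=0]  = 0.
Change = -5 − 0 = -5.

-5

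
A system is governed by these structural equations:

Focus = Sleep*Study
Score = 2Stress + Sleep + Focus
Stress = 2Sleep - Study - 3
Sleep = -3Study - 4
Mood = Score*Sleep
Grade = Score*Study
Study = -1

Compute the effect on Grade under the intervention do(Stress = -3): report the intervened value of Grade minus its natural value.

The intervention breaks the incoming arrows to Stress: Stress = 2Sleep - Study - 3 no longer applies, and Stress = -3.
Sleep = -3Study - 4  [with Study=-1]  = -1
Focus = Sleep*Study  [with Sleep=-1, Study=-1]  = 1
Score = 2Stress + Sleep + Focus  [with Stress=-3, Sleep=-1, Focus=1]  = -6
Grade = Score*Study  [with Score=-6, Study=-1]  = 6
Without intervention: Sleep = -3Study - 4  [with Study=-1]  = -1; Stress = 2Sleep - Study - 3  [with Sleep=-1, Study=-1]  = -4; Focus = Sleep*Study  [with Sleep=-1, Study=-1]  = 1; Score = 2Stress + Sleep + Focus  [with Stress=-4, Sleep=-1, Focus=1]  = -8; Grade = Score*Study  [with Score=-8, Study=-1]  = 8.
Change = 6 − 8 = -2.

-2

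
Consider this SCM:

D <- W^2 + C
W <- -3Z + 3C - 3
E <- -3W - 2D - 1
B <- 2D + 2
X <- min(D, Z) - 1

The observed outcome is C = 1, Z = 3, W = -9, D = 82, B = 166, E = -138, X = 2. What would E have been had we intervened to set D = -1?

Under do(D=-1), the mechanism D <- W^2 + C is discarded; D is fixed at -1.
W = -3Z + 3C - 3  [with Z=3, C=1]  = -9
E = -3W - 2D - 1  [with W=-9, D=-1]  = 28

28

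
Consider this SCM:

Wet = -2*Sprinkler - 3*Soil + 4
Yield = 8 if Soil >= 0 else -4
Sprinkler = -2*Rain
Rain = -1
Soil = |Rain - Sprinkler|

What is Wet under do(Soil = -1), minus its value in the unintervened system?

The intervention breaks the incoming arrows to Soil: Soil = |Rain - Sprinkler| no longer applies, and Soil = -1.
Sprinkler = -2*Rain  [with Rain=-1]  = 2
Wet = -2*Sprinkler - 3*Soil + 4  [with Sprinkler=2, Soil=-1]  = 3
Without intervention: Sprinkler = -2*Rain  [with Rain=-1]  = 2; Soil = |Rain - Sprinkler|  [with Rain=-1, Sprinkler=2]  = 3; Wet = -2*Sprinkler - 3*Soil + 4  [with Sprinkler=2, Soil=3]  = -9.
Change = 3 − (-9) = 12.

12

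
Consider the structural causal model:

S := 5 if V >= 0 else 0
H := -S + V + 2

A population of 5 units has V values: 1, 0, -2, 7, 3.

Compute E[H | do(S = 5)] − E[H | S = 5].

-0.95

Under do(S=5), S's equation is replaced by S=5 for every unit. Per-unit H: -2, -3, -5, 4, 0. Mean = -1.2.
E[H|S=5] averages over only the 4 units with S=5 (V = 1, 0, 7, 3): H = -2, -3, 4, 0, mean -0.25.
Difference = -1.2 − (-0.25) = -0.95.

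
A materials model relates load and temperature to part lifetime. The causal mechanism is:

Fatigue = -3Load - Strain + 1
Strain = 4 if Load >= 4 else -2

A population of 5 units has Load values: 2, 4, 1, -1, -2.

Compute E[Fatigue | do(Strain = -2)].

0.6

The intervention sets Strain=-2 in all 5 units regardless of Load. Recomputing Fatigue per unit gives -3, -9, 0, 6, 9; average 0.6.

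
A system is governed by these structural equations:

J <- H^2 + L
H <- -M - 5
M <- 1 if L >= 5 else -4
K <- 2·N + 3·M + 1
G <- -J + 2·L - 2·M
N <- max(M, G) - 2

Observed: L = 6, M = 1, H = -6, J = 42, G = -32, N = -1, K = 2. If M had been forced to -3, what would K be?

Under do(M=-3), the mechanism M <- 1 if L >= 5 else -4 is discarded; M is fixed at -3.
H = -M - 5  [with M=-3]  = -2
J = H^2 + L  [with H=-2, L=6]  = 10
G = -J + 2·L - 2·M  [with J=10, L=6, M=-3]  = 8
N = max(M, G) - 2  [with M=-3, G=8]  = 6
K = 2·N + 3·M + 1  [with N=6, M=-3]  = 4

4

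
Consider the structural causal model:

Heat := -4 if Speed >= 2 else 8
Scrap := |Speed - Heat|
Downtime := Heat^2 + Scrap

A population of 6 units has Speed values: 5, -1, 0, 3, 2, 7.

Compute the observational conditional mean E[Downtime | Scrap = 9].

Conditioning on Scrap=9 selects the 2 unit(s) with Speed ∈ {5, -1}. Their Downtime values: 25, 73. Mean = 49.

49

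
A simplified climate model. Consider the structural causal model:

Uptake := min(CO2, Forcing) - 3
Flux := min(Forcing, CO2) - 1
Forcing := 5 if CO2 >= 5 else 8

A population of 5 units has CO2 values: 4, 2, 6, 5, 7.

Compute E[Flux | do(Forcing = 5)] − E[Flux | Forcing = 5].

-0.8

Every unit gets Forcing=5 under the intervention. Flux values become 3, 1, 4, 4, 4; E[Flux|do(Forcing=5)] = 3.2.
Observing Forcing=5 restricts to units where Forcing's equation naturally yields 5: CO2 ∈ {6, 5, 7}. In that subpopulation Flux = 4, 4, 4, mean 4.
Difference = 3.2 − 4 = -0.8.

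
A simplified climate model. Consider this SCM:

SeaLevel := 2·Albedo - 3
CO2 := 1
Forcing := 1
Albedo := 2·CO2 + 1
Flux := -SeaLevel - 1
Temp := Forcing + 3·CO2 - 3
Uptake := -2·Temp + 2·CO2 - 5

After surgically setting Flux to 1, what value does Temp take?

1

do(Flux=1) replaces the equation Flux := -SeaLevel - 1 with the constant Flux = 1.
Temp is not downstream of the intervention, so its value is determined by the original equations.
Temp = Forcing + 3·CO2 - 3  [with Forcing=1, CO2=1]  = 1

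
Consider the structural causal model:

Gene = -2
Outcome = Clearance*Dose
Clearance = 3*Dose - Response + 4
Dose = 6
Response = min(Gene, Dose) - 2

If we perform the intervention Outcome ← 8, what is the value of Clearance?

26

The intervention breaks the incoming arrows to Outcome: Outcome = Clearance*Dose no longer applies, and Outcome = 8.
Since Clearance is not a descendant of the intervened variable, it is unaffected.
Response = min(Gene, Dose) - 2  [with Gene=-2, Dose=6]  = -4
Clearance = 3*Dose - Response + 4  [with Dose=6, Response=-4]  = 26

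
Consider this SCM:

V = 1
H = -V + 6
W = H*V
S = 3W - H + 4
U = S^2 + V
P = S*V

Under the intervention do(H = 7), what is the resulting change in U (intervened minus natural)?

do(H=7) replaces the equation H = -V + 6 with the constant H = 7.
W = H*V  [with H=7, V=1]  = 7
S = 3W - H + 4  [with W=7, H=7]  = 18
U = S^2 + V  [with S=18, V=1]  = 325
Without intervention: H = -V + 6  [with V=1]  = 5; W = H*V  [with H=5, V=1]  = 5; S = 3W - H + 4  [with W=5, H=5]  = 14; U = S^2 + V  [with S=14, V=1]  = 197.
Change = 325 − 197 = 128.

128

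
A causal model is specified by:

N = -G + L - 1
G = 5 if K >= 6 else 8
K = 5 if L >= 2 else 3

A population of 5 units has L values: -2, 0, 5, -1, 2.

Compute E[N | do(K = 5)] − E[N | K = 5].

-2.7

do(K=5) breaks K's dependence on L. With K=5 fixed, N across the units is -11, -9, -4, -10, -7, mean -8.2.
Observing K=5 restricts to units where K's equation naturally yields 5: L ∈ {5, 2}. In that subpopulation N = -4, -7, mean -5.5.
Difference = -8.2 − (-5.5) = -2.7.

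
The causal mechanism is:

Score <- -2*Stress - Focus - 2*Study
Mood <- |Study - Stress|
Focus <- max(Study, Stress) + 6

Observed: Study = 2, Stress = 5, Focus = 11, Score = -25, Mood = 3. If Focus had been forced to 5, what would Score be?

The intervention breaks the incoming arrows to Focus: Focus <- max(Study, Stress) + 6 no longer applies, and Focus = 5.
Score = -2*Stress - Focus - 2*Study  [with Stress=5, Focus=5, Study=2]  = -19

-19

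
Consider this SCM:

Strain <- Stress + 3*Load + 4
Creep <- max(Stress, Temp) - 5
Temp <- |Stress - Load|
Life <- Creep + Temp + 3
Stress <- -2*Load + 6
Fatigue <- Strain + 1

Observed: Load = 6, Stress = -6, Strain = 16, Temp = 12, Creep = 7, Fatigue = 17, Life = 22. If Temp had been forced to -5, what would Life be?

The intervention breaks the incoming arrows to Temp: Temp <- |Stress - Load| no longer applies, and Temp = -5.
Stress = -2*Load + 6  [with Load=6]  = -6
Creep = max(Stress, Temp) - 5  [with Stress=-6, Temp=-5]  = -10
Life = Creep + Temp + 3  [with Creep=-10, Temp=-5]  = -12

-12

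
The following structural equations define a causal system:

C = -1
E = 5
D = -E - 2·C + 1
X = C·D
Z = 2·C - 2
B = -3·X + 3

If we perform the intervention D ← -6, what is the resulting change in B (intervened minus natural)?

-12

do(D=-6) replaces the equation D = -E - 2·C + 1 with the constant D = -6.
X = C·D  [with C=-1, D=-6]  = 6
B = -3·X + 3  [with X=6]  = -15
Without intervention: D = -E - 2·C + 1  [with E=5, C=-1]  = -2; X = C·D  [with C=-1, D=-2]  = 2; B = -3·X + 3  [with X=2]  = -3.
Change = -15 − (-3) = -12.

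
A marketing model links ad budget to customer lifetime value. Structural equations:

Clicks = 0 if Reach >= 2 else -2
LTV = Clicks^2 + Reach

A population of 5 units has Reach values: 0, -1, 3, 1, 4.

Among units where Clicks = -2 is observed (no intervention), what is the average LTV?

4

Conditioning on Clicks=-2 selects the 3 unit(s) with Reach ∈ {0, -1, 1}. Their LTV values: 4, 3, 5. Mean = 4.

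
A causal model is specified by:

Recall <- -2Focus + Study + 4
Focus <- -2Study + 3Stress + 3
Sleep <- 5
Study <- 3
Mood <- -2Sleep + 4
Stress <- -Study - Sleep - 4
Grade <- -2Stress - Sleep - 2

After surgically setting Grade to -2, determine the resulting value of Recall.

85

Intervening sets Grade = -2 and removes its equation (Grade <- -2Stress - Sleep - 2).
Since Recall is not a descendant of the intervened variable, it is unaffected.
Stress = -Study - Sleep - 4  [with Study=3, Sleep=5]  = -12
Focus = -2Study + 3Stress + 3  [with Study=3, Stress=-12]  = -39
Recall = -2Focus + Study + 4  [with Focus=-39, Study=3]  = 85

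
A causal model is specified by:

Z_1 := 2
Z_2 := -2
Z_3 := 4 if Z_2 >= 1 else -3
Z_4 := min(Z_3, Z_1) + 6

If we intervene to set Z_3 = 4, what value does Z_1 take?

2

Under do(Z_3=4), the mechanism Z_3 := 4 if Z_2 >= 1 else -3 is discarded; Z_3 is fixed at 4.
Z_1 is not downstream of the intervention, so its value is determined by the original equations.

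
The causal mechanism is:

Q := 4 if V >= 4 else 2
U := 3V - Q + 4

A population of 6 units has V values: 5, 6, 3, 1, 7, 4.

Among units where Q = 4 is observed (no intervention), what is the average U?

16.5

Conditioning on Q=4 selects the 4 unit(s) with V ∈ {5, 6, 7, 4}. Their U values: 15, 18, 21, 12. Mean = 16.5.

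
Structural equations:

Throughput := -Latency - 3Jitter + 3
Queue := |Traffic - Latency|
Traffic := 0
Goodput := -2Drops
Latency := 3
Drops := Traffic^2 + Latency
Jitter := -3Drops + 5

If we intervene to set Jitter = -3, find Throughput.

The intervention breaks the incoming arrows to Jitter: Jitter := -3Drops + 5 no longer applies, and Jitter = -3.
Throughput = -Latency - 3Jitter + 3  [with Latency=3, Jitter=-3]  = 9

9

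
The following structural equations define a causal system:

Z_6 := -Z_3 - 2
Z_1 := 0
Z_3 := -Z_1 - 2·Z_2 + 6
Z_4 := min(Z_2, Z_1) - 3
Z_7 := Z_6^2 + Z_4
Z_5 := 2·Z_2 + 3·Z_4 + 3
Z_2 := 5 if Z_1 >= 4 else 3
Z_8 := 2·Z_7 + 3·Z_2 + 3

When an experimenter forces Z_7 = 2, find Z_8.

16

do(Z_7=2) replaces the equation Z_7 := Z_6^2 + Z_4 with the constant Z_7 = 2.
Z_2 = 5 if Z_1 >= 4 else 3  [with Z_1=0]  = 3
Z_8 = 2·Z_7 + 3·Z_2 + 3  [with Z_7=2, Z_2=3]  = 16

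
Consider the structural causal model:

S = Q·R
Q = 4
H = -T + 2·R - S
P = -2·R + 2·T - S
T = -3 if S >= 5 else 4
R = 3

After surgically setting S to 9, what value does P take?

-21

The intervention breaks the incoming arrows to S: S = Q·R no longer applies, and S = 9.
T = -3 if S >= 5 else 4  [with S=9]  = -3
P = -2·R + 2·T - S  [with R=3, T=-3, S=9]  = -21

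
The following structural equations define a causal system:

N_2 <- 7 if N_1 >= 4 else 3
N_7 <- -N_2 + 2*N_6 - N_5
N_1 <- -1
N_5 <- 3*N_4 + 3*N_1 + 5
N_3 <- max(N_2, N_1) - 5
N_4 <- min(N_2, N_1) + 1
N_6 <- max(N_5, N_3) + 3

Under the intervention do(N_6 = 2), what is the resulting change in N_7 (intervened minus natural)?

Intervening sets N_6 = 2 and removes its equation (N_6 <- max(N_5, N_3) + 3).
N_2 = 7 if N_1 >= 4 else 3  [with N_1=-1]  = 3
N_4 = min(N_2, N_1) + 1  [with N_2=3, N_1=-1]  = 0
N_5 = 3*N_4 + 3*N_1 + 5  [with N_4=0, N_1=-1]  = 2
N_7 = -N_2 + 2*N_6 - N_5  [with N_2=3, N_6=2, N_5=2]  = -1
Without intervention: N_2 = 7 if N_1 >= 4 else 3  [with N_1=-1]  = 3; N_3 = max(N_2, N_1) - 5  [with N_2=3, N_1=-1]  = -2; N_4 = min(N_2, N_1) + 1  [with N_2=3, N_1=-1]  = 0; N_5 = 3*N_4 + 3*N_1 + 5  [with N_4=0, N_1=-1]  = 2; N_6 = max(N_5, N_3) + 3  [with N_5=2, N_3=-2]  = 5; N_7 = -N_2 + 2*N_6 - N_5  [with N_2=3, N_6=5, N_5=2]  = 5.
Change = -1 − 5 = -6.

-6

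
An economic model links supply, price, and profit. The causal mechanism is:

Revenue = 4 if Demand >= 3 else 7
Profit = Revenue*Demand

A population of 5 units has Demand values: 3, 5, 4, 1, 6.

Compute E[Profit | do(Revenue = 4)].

15.2

Under do(Revenue=4), Revenue's equation is replaced by Revenue=4 for every unit. Per-unit Profit: 12, 20, 16, 4, 24. Mean = 15.2.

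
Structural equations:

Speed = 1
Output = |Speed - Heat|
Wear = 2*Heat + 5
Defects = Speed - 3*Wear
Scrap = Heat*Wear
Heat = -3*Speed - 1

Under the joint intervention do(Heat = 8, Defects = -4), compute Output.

7

The joint intervention fixes Heat = 8, Defects = -4, removing each variable's own equation.
Output = |Speed - Heat|  [with Speed=1, Heat=8]  = 7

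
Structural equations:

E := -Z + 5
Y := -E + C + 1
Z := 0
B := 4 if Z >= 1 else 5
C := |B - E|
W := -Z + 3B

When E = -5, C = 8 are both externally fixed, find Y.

Setting E = -5, C = 8 by intervention discards those variables' equations.
Y = -E + C + 1  [with E=-5, C=8]  = 14

14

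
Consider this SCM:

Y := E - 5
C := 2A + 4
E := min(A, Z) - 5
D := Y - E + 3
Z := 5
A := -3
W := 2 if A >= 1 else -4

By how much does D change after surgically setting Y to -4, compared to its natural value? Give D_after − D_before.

Intervening sets Y = -4 and removes its equation (Y := E - 5).
E = min(A, Z) - 5  [with A=-3, Z=5]  = -8
D = Y - E + 3  [with Y=-4, E=-8]  = 7
Without intervention: E = min(A, Z) - 5  [with A=-3, Z=5]  = -8; Y = E - 5  [with E=-8]  = -13; D = Y - E + 3  [with Y=-13, E=-8]  = -2.
Change = 7 − (-2) = 9.

9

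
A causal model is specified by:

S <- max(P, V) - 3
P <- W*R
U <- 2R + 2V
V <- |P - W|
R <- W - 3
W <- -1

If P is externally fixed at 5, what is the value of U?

4

The intervention breaks the incoming arrows to P: P <- W*R no longer applies, and P = 5.
R = W - 3  [with W=-1]  = -4
V = |P - W|  [with P=5, W=-1]  = 6
U = 2R + 2V  [with R=-4, V=6]  = 4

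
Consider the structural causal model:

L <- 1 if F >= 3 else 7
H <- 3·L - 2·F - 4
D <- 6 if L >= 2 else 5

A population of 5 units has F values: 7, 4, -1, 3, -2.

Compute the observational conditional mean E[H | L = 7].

20

Conditioning on L=7 selects the 2 unit(s) with F ∈ {-1, -2}. Their H values: 19, 21. Mean = 20.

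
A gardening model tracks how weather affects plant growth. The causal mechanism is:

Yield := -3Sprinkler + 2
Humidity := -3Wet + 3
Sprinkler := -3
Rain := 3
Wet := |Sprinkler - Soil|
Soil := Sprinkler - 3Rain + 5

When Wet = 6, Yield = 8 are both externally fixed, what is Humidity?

Setting Wet = 6, Yield = 8 by intervention discards those variables' equations.
Humidity = -3Wet + 3  [with Wet=6]  = -15

-15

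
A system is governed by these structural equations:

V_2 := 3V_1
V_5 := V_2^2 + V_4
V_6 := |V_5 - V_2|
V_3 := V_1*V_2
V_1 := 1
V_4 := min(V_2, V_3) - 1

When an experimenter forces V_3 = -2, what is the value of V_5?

6

do(V_3=-2) replaces the equation V_3 := V_1*V_2 with the constant V_3 = -2.
V_2 = 3V_1  [with V_1=1]  = 3
V_4 = min(V_2, V_3) - 1  [with V_2=3, V_3=-2]  = -3
V_5 = V_2^2 + V_4  [with V_2=3, V_4=-3]  = 6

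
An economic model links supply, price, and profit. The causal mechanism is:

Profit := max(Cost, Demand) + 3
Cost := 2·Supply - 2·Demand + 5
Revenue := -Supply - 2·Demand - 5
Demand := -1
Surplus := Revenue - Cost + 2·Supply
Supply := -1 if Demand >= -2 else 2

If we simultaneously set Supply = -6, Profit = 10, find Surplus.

-4

Setting Supply = -6, Profit = 10 by intervention discards those variables' equations.
Cost = 2·Supply - 2·Demand + 5  [with Supply=-6, Demand=-1]  = -5
Revenue = -Supply - 2·Demand - 5  [with Supply=-6, Demand=-1]  = 3
Surplus = Revenue - Cost + 2·Supply  [with Revenue=3, Cost=-5, Supply=-6]  = -4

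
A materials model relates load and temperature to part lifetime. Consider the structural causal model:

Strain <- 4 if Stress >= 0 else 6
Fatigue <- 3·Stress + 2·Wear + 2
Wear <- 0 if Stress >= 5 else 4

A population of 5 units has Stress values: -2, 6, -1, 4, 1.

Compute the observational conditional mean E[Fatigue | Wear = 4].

Observing Wear=4 restricts to units where Wear's equation naturally yields 4: Stress ∈ {-2, -1, 4, 1}. In that subpopulation Fatigue = 4, 7, 22, 13, mean 11.5.

11.5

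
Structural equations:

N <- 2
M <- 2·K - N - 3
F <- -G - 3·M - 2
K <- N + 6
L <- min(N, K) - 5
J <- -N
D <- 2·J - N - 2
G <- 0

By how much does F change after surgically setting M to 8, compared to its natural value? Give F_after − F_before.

Under do(M=8), the mechanism M <- 2·K - N - 3 is discarded; M is fixed at 8.
F = -G - 3·M - 2  [with G=0, M=8]  = -26
Without intervention: K = N + 6  [with N=2]  = 8; M = 2·K - N - 3  [with K=8, N=2]  = 11; F = -G - 3·M - 2  [with G=0, M=11]  = -35.
Change = -26 − (-35) = 9.

9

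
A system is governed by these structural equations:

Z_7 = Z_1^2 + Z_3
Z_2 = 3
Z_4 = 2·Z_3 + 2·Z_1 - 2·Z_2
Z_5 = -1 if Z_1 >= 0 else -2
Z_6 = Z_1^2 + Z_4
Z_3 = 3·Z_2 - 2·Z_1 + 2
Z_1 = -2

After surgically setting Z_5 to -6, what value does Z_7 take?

19

Under do(Z_5=-6), the mechanism Z_5 = -1 if Z_1 >= 0 else -2 is discarded; Z_5 is fixed at -6.
Since Z_7 is not a descendant of the intervened variable, it is unaffected.
Z_3 = 3·Z_2 - 2·Z_1 + 2  [with Z_2=3, Z_1=-2]  = 15
Z_7 = Z_1^2 + Z_3  [with Z_1=-2, Z_3=15]  = 19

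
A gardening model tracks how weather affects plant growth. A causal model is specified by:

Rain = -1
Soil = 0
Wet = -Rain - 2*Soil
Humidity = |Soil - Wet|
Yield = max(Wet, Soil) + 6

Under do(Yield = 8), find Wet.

1

do(Yield=8) replaces the equation Yield = max(Wet, Soil) + 6 with the constant Yield = 8.
Wet is not downstream of the intervention, so its value is determined by the original equations.
Wet = -Rain - 2*Soil  [with Rain=-1, Soil=0]  = 1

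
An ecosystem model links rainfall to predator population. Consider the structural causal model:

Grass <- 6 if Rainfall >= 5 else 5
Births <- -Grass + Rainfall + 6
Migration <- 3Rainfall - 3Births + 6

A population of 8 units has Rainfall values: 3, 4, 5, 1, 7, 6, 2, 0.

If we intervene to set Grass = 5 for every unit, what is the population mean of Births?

4.5

Under do(Grass=5), Grass's equation is replaced by Grass=5 for every unit. Per-unit Births: 4, 5, 6, 2, 8, 7, 3, 1. Mean = 4.5.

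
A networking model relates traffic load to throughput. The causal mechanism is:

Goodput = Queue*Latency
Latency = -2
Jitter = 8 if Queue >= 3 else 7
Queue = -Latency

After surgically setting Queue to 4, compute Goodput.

-8

Under do(Queue=4), the mechanism Queue = -Latency is discarded; Queue is fixed at 4.
Goodput = Queue*Latency  [with Queue=4, Latency=-2]  = -8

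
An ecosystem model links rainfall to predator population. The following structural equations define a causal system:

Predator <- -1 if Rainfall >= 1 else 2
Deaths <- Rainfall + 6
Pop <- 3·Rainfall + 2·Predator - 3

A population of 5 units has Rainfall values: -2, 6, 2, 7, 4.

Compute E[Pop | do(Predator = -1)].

5.2

Under do(Predator=-1), Predator's equation is replaced by Predator=-1 for every unit. Per-unit Pop: -11, 13, 1, 16, 7. Mean = 5.2.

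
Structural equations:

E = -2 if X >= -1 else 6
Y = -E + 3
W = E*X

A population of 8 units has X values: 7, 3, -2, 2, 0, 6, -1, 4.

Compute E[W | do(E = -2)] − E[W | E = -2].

Every unit gets E=-2 under the intervention. W values become -14, -6, 4, -4, 0, -12, 2, -8; E[W|do(E=-2)] = -4.75.
Observing E=-2 restricts to units where E's equation naturally yields -2: X ∈ {7, 3, 2, 0, 6, -1, 4}. In that subpopulation W = -14, -6, -4, 0, -12, 2, -8, mean -6.
Difference = -4.75 − (-6) = 1.25.

1.25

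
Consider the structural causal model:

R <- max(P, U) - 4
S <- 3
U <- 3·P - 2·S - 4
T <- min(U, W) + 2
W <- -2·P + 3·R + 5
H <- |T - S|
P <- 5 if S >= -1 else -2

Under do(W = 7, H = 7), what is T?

Under do(W = 7, H = 7), each intervened variable's structural equation is replaced by its fixed value.
P = 5 if S >= -1 else -2  [with S=3]  = 5
U = 3·P - 2·S - 4  [with P=5, S=3]  = 5
T = min(U, W) + 2  [with U=5, W=7]  = 7

7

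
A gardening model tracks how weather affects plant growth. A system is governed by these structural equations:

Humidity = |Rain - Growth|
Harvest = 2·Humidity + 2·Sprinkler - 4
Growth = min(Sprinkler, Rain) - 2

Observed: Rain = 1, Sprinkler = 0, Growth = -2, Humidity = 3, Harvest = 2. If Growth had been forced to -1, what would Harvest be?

do(Growth=-1) replaces the equation Growth = min(Sprinkler, Rain) - 2 with the constant Growth = -1.
Humidity = |Rain - Growth|  [with Rain=1, Growth=-1]  = 2
Harvest = 2·Humidity + 2·Sprinkler - 4  [with Humidity=2, Sprinkler=0]  = 0

0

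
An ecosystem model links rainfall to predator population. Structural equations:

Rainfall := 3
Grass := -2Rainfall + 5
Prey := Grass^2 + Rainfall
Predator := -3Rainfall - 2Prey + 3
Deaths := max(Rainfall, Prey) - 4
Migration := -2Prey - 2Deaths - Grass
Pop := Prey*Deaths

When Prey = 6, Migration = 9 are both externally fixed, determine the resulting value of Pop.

12

Under do(Prey = 6, Migration = 9), each intervened variable's structural equation is replaced by its fixed value.
Deaths = max(Rainfall, Prey) - 4  [with Rainfall=3, Prey=6]  = 2
Pop = Prey*Deaths  [with Prey=6, Deaths=2]  = 12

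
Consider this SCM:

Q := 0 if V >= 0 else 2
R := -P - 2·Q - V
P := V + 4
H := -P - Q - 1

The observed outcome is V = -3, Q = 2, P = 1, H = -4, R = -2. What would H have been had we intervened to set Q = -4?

Under do(Q=-4), the mechanism Q := 0 if V >= 0 else 2 is discarded; Q is fixed at -4.
P = V + 4  [with V=-3]  = 1
H = -P - Q - 1  [with P=1, Q=-4]  = 2

2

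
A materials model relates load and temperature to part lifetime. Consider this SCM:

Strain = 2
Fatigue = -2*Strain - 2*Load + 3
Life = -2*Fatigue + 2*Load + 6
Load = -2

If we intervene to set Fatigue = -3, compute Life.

The intervention breaks the incoming arrows to Fatigue: Fatigue = -2*Strain - 2*Load + 3 no longer applies, and Fatigue = -3.
Life = -2*Fatigue + 2*Load + 6  [with Fatigue=-3, Load=-2]  = 8

8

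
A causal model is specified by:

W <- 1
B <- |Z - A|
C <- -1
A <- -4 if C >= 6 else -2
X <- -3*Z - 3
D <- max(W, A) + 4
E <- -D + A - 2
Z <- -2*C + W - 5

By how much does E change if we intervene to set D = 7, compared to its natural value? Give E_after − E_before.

-2

Intervening sets D = 7 and removes its equation (D <- max(W, A) + 4).
A = -4 if C >= 6 else -2  [with C=-1]  = -2
E = -D + A - 2  [with D=7, A=-2]  = -11
Without intervention: A = -4 if C >= 6 else -2  [with C=-1]  = -2; D = max(W, A) + 4  [with W=1, A=-2]  = 5; E = -D + A - 2  [with D=5, A=-2]  = -9.
Change = -11 − (-9) = -2.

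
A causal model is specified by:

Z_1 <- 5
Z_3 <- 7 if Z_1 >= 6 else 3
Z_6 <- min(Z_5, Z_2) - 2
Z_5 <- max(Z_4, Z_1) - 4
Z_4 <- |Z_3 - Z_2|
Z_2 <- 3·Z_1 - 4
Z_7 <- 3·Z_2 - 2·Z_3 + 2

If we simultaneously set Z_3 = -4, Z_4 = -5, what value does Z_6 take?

Setting Z_3 = -4, Z_4 = -5 by intervention discards those variables' equations.
Z_2 = 3·Z_1 - 4  [with Z_1=5]  = 11
Z_5 = max(Z_4, Z_1) - 4  [with Z_4=-5, Z_1=5]  = 1
Z_6 = min(Z_5, Z_2) - 2  [with Z_5=1, Z_2=11]  = -1

-1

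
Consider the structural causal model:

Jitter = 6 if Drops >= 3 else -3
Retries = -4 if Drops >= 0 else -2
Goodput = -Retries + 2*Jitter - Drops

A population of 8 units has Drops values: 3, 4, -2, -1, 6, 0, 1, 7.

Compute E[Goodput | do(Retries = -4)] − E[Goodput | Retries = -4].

The intervention sets Retries=-4 in all 8 units regardless of Drops. Recomputing Goodput per unit gives 13, 12, 0, -1, 10, -2, -3, 9; average 4.75.
Conditioning on Retries=-4 selects the 6 unit(s) with Drops ∈ {3, 4, 6, 0, 1, 7}. Their Goodput values: 13, 12, 10, -2, -3, 9. Mean = 6.5.
Difference = 4.75 − 6.5 = -1.75.

-1.75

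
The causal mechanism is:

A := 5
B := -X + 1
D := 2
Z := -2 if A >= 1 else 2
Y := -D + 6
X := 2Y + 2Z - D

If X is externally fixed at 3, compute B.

The intervention breaks the incoming arrows to X: X := 2Y + 2Z - D no longer applies, and X = 3.
B = -X + 1  [with X=3]  = -2

-2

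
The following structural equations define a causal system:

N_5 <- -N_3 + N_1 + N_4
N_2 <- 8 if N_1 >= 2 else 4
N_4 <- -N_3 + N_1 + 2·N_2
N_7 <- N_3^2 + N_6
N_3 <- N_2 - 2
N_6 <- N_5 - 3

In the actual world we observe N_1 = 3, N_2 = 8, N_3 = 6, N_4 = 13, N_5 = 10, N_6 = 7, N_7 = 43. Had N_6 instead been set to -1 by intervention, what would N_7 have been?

Intervening sets N_6 = -1 and removes its equation (N_6 <- N_5 - 3).
N_2 = 8 if N_1 >= 2 else 4  [with N_1=3]  = 8
N_3 = N_2 - 2  [with N_2=8]  = 6
N_7 = N_3^2 + N_6  [with N_3=6, N_6=-1]  = 35

35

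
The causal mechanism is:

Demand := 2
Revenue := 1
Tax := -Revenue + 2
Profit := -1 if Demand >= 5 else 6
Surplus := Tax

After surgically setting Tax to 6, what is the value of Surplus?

6

do(Tax=6) replaces the equation Tax := -Revenue + 2 with the constant Tax = 6.
Surplus = Tax  [with Tax=6]  = 6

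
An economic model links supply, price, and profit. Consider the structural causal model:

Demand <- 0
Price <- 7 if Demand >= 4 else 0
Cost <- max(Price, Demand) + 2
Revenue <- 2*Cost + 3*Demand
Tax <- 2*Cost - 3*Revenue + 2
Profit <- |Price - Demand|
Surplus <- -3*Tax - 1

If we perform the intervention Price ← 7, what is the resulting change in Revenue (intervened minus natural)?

14

Under do(Price=7), the mechanism Price <- 7 if Demand >= 4 else 0 is discarded; Price is fixed at 7.
Cost = max(Price, Demand) + 2  [with Price=7, Demand=0]  = 9
Revenue = 2*Cost + 3*Demand  [with Cost=9, Demand=0]  = 18
Without intervention: Price = 7 if Demand >= 4 else 0  [with Demand=0]  = 0; Cost = max(Price, Demand) + 2  [with Price=0, Demand=0]  = 2; Revenue = 2*Cost + 3*Demand  [with Cost=2, Demand=0]  = 4.
Change = 18 − 4 = 14.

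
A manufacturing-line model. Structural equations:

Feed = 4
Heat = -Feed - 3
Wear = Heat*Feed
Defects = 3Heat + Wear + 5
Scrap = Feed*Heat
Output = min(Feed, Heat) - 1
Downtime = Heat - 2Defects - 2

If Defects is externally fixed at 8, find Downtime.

-25

The intervention breaks the incoming arrows to Defects: Defects = 3Heat + Wear + 5 no longer applies, and Defects = 8.
Heat = -Feed - 3  [with Feed=4]  = -7
Downtime = Heat - 2Defects - 2  [with Heat=-7, Defects=8]  = -25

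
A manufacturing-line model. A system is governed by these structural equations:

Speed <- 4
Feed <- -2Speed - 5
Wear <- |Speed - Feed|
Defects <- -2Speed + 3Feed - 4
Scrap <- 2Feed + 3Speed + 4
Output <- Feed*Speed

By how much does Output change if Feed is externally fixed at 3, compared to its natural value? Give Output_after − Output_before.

64

Under do(Feed=3), the mechanism Feed <- -2Speed - 5 is discarded; Feed is fixed at 3.
Output = Feed*Speed  [with Feed=3, Speed=4]  = 12
Without intervention: Feed = -2Speed - 5  [with Speed=4]  = -13; Output = Feed*Speed  [with Feed=-13, Speed=4]  = -52.
Change = 12 − (-52) = 64.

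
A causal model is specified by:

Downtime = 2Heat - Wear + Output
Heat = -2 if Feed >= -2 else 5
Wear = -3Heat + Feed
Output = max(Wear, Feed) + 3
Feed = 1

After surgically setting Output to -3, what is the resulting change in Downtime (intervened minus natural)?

Intervening sets Output = -3 and removes its equation (Output = max(Wear, Feed) + 3).
Heat = -2 if Feed >= -2 else 5  [with Feed=1]  = -2
Wear = -3Heat + Feed  [with Heat=-2, Feed=1]  = 7
Downtime = 2Heat - Wear + Output  [with Heat=-2, Wear=7, Output=-3]  = -14
Without intervention: Heat = -2 if Feed >= -2 else 5  [with Feed=1]  = -2; Wear = -3Heat + Feed  [with Heat=-2, Feed=1]  = 7; Output = max(Wear, Feed) + 3  [with Wear=7, Feed=1]  = 10; Downtime = 2Heat - Wear + Output  [with Heat=-2, Wear=7, Output=10]  = -1.
Change = -14 − (-1) = -13.

-13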